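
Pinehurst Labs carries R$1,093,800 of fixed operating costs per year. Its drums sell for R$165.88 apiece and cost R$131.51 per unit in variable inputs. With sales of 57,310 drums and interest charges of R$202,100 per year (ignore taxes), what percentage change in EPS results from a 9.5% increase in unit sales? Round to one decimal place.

Total contribution margin = 57,310 × R$34.37 = R$1,969,744.70.
Operating income = contribution − fixed costs = R$1,969,744.70 − R$1,093,800 = R$875,944.70.
After interest of R$202,100.00, pre-tax earnings = R$673,844.70.
Degree of combined leverage = contribution ÷ (EBIT − I) = R$1,969,744.70 ÷ R$673,844.70 = 2.9231.
EPS therefore changes by 2.9231 × (+9.5%) = +27.8%.

+27.8%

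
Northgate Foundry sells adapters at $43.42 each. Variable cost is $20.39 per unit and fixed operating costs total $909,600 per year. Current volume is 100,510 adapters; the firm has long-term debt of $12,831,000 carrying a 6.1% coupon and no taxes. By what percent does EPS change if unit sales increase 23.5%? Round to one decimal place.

Contribution at this volume is 100,510 × $23.03 = $2,314,745.30.
EBIT = $2,314,745.30 − $909,600 = $1,405,145.30.
Interest = $782,691.00, so EBIT − I = $622,454.30.
DCL = total CM / (EBIT − I) = $2,314,745.30 / $622,454.30 = 3.7187.
EPS therefore changes by 3.7187 × (+23.5%) = +87.4%.

+87.4%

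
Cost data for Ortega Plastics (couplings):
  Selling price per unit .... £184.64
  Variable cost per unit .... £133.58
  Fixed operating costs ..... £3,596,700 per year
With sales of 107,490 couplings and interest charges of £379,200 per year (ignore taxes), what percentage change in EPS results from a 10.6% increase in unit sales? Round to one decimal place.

Contribution at this volume is 107,490 × £51.06 = £5,488,439.40.
Subtracting fixed costs: EBIT = £5,488,439.40 − £3,596,700 = £1,891,739.40.
After interest of £379,200.00, pre-tax earnings = £1,512,539.40.
DCL = total CM / (EBIT − I) = £5,488,439.40 / £1,512,539.40 = 3.6286.
EPS therefore changes by 3.6286 × (+10.6%) = +38.5%.

+38.5%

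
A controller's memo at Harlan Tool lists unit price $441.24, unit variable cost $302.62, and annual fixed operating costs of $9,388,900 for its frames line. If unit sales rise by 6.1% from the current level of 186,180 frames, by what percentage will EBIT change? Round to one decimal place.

+9.6%

At 186,180 units, contribution = 186,180 × $138.62 = $25,808,271.60.
Subtracting fixed costs: EBIT = $25,808,271.60 − $9,388,900 = $16,419,371.60.
So DOL = total CM / EBIT = $25,808,271.60 / $16,419,371.60 = 1.5718.
%ΔEBIT = DOL × %ΔSales = 1.5718 × +6.1% = +9.6%.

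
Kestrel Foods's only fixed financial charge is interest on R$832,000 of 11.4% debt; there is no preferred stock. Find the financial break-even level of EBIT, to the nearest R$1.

Annual interest = 11.4% × R$832,000 = R$94,848.00.
With no preferred dividends, EPS = 0 when EBIT exactly covers interest, so the financial break-even EBIT is R$94,848.00.

R$94,848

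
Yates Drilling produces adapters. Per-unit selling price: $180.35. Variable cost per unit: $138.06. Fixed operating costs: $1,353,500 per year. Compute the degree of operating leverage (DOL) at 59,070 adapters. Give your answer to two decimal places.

Total contribution margin = 59,070 × $42.29 = $2,498,070.30.
Subtracting fixed costs: EBIT = $2,498,070.30 − $1,353,500 = $1,144,570.30.
So DOL = total CM / EBIT = $2,498,070.30 / $1,144,570.30 = 2.1825.

2.18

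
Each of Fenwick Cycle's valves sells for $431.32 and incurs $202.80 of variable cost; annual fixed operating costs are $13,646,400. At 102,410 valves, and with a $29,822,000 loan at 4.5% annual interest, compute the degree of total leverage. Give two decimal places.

2.78

At 102,410 units, contribution = 102,410 × $228.52 = $23,402,733.20.
Operating income = contribution − fixed costs = $23,402,733.20 − $13,646,400 = $9,756,333.20. Interest = $1,341,990.00.
DOL = $23,402,733.20 ÷ $9,756,333.20 = 2.3987; DFL = $9,756,333.20 ÷ $8,414,343.20 = 1.1595.
Combined leverage = 2.3987 × 1.1595 = 2.7813.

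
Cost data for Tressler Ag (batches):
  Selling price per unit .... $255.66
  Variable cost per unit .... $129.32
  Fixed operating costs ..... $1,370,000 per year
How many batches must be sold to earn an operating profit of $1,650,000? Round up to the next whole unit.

23,904 batches

Each unit contributes $255.66 − $129.32 = $126.34.
Need Q such that Q × $126.34 − $1,370,000 = $1,650,000, i.e. Q = $3,020,000 / $126.34 = 23,903.75 → 23,904.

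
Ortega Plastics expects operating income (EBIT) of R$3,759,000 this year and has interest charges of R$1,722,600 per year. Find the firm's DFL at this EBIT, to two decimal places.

Interest = R$1,722,600.00.
Degree of financial leverage = EBIT / (EBIT − interest) = R$3,759,000 / R$2,036,400.00 = 1.8459.

1.85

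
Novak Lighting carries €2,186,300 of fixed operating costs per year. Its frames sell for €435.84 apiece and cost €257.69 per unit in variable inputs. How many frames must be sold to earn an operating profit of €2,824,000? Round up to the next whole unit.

Unit CM = price − variable cost = €435.84 − €257.69 = €178.15.
Required volume = (fixed costs + target profit) ÷ CM = (€2,186,300 + €2,824,000) ÷ €178.15 = 28,124.05, so 28,125 frames.

28,125 frames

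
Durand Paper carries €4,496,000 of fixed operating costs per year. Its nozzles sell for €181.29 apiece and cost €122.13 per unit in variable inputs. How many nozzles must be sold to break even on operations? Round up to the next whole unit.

75,998 nozzles

Contribution margin per unit = €181.29 − €122.13 = €59.16.
Break-even volume = fixed costs ÷ CM per unit = €4,496,000 ÷ €59.16 = 75,997.30, so 75,998 nozzles.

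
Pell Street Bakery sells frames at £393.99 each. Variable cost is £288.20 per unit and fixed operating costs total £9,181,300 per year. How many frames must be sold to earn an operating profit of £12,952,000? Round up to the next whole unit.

209,220 frames

Unit CM = price − variable cost = £393.99 − £288.20 = £105.79.
Need Q such that Q × £105.79 − £9,181,300 = £12,952,000, i.e. Q = £22,133,300 / £105.79 = 209,219.21 → 209,220.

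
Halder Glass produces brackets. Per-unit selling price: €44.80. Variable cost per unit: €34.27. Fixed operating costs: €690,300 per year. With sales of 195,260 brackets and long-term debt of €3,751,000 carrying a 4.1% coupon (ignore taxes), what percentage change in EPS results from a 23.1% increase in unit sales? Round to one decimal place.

Total contribution margin = 195,260 × €10.53 = €2,056,087.80.
Operating income = contribution − fixed costs = €2,056,087.80 − €690,300 = €1,365,787.80.
Interest = €153,791.00, so EBIT − I = €1,211,996.80.
DCL = total CM / (EBIT − I) = €2,056,087.80 / €1,211,996.80 = 1.6964.
%ΔEPS = DCL × %ΔSales = 1.6964 × +23.1% = +39.2%.

+39.2%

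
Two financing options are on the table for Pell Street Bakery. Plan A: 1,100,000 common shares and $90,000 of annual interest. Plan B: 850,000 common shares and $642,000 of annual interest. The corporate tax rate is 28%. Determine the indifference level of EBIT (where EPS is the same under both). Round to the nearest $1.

$2,518,800

Set EPS_A = EPS_B: (EBIT − $90,000)(1 − 0.28) ÷ 1,100,000 = (EBIT − $642,000)(1 − 0.28) ÷ 850,000.
Cancelling (1 − t) and cross-multiplying: 850,000·(EBIT − 90,000) = 1,100,000·(EBIT − 642,000).
EBIT × (1,100,000 − 850,000) = 642,000 × 1,100,000 − 90,000 × 850,000 = 629,700,000,000, so EBIT = 629,700,000,000 ÷ 250,000 = 2,518,800.00.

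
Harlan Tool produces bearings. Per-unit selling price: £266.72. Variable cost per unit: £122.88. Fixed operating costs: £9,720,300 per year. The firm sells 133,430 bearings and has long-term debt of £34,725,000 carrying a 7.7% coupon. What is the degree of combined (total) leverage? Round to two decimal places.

2.82

Total contribution margin = 133,430 × £143.84 = £19,192,571.20.
Subtracting fixed costs: EBIT = £19,192,571.20 − £9,720,300 = £9,472,271.20. Interest = £2,673,825.00.
DOL = £19,192,571.20 ÷ £9,472,271.20 = 2.0262; DFL = £9,472,271.20 ÷ £6,798,446.20 = 1.3933.
DCL = DOL × DFL = 2.0262 × 1.3933 = 2.8231.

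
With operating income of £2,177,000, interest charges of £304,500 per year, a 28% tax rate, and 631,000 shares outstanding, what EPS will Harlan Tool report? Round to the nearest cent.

Interest = £304,500.00, so EBT = £2,177,000 − £304,500.00 = £1,872,500.00.
After tax at 28%: net income = £1,872,500.00 × 0.72 = £1,348,200.00.
EPS = £1,348,200.00 ÷ 631,000 = £2.14.

£2.14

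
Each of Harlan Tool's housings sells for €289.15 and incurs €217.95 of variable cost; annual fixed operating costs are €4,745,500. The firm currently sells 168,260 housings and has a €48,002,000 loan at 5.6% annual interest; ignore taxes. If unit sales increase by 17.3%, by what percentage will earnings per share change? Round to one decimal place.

Total contribution margin = 168,260 × €71.20 = €11,980,112.00.
Operating income = contribution − fixed costs = €11,980,112.00 − €4,745,500 = €7,234,612.00.
After interest of €2,688,112.00, pre-tax earnings = €4,546,500.00.
DCL = total CM / (EBIT − I) = €11,980,112.00 / €4,546,500.00 = 2.6350.
EPS therefore changes by 2.6350 × (+17.3%) = +45.6%.

+45.6%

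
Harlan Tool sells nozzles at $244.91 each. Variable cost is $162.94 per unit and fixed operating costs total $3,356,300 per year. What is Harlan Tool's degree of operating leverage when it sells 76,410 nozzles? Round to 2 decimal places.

Total contribution margin = 76,410 × $81.97 = $6,263,327.70.
EBIT = $6,263,327.70 − $3,356,300 = $2,907,027.70.
So DOL = total CM / EBIT = $6,263,327.70 / $2,907,027.70 = 2.1545.

2.15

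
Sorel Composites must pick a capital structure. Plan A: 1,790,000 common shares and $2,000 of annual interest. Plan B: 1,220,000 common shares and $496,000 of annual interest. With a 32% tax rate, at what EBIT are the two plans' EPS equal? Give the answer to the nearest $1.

$1,553,333

Set EPS_A = EPS_B: (EBIT − $2,000)(1 − 0.32) ÷ 1,790,000 = (EBIT − $496,000)(1 − 0.32) ÷ 1,220,000.
Cancelling (1 − t) and cross-multiplying: 1,220,000·(EBIT − 2,000) = 1,790,000·(EBIT − 496,000).
Solving, EBIT = (496,000·1,790,000 − 2,000·1,220,000) / (1,790,000 − 1,220,000) = 885,400,000,000 / 570,000 = 1,553,333.33.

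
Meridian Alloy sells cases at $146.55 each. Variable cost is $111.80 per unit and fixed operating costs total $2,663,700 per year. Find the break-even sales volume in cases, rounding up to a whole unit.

Contribution margin per unit = $146.55 − $111.80 = $34.75.
Break-even Q = $2,663,700 / $34.75 = 76,653.24 → 76,654 cases.

76,654 cases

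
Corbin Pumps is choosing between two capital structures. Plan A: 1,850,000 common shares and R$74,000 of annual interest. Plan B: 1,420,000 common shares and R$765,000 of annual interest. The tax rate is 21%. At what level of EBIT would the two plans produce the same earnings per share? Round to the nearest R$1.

R$3,046,907

Set EPS_A = EPS_B: (EBIT − R$74,000)(1 − 0.21) ÷ 1,850,000 = (EBIT − R$765,000)(1 − 0.21) ÷ 1,420,000.
The (1 − t) factor cancels: (EBIT − 74,000) × 1,420,000 = (EBIT − 765,000) × 1,850,000.
Solving, EBIT = (765,000·1,850,000 − 74,000·1,420,000) / (1,850,000 − 1,420,000) = 1,310,170,000,000 / 430,000 = 3,046,906.98.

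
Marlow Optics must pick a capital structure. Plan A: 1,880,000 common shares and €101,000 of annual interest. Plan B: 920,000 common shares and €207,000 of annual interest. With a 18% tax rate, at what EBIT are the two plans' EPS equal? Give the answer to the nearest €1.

€308,583

Set EPS_A = EPS_B: (EBIT − €101,000)(1 − 0.18) ÷ 1,880,000 = (EBIT − €207,000)(1 − 0.18) ÷ 920,000.
The (1 − t) factor cancels: (EBIT − 101,000) × 920,000 = (EBIT − 207,000) × 1,880,000.
Solving, EBIT = (207,000·1,880,000 − 101,000·920,000) / (1,880,000 − 920,000) = 296,240,000,000 / 960,000 = 308,583.33.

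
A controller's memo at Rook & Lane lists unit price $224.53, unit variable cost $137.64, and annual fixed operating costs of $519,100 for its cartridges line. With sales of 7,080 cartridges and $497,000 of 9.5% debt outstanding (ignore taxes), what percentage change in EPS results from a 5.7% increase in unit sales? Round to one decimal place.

+71.8%

Contribution at this volume is 7,080 × $86.89 = $615,181.20.
Subtracting fixed costs: EBIT = $615,181.20 − $519,100 = $96,081.20.
Interest = $47,215.00, so EBIT − I = $48,866.20.
Degree of combined leverage = contribution ÷ (EBIT − I) = $615,181.20 ÷ $48,866.20 = 12.5891.
EPS therefore changes by 12.5891 × (+5.7%) = +71.8%.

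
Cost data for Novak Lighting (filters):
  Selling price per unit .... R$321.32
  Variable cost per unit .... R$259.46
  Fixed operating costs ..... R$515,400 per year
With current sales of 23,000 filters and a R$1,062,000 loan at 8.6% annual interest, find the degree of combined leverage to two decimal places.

Total contribution margin = 23,000 × R$61.86 = R$1,422,780.00.
EBIT = R$1,422,780.00 − R$515,400 = R$907,380.00. Interest = R$91,332.00.
DOL = R$1,422,780.00 ÷ R$907,380.00 = 1.5680; DFL = R$907,380.00 ÷ R$816,048.00 = 1.1119.
Combined leverage = 1.5680 × 1.1119 = 1.7435.

1.74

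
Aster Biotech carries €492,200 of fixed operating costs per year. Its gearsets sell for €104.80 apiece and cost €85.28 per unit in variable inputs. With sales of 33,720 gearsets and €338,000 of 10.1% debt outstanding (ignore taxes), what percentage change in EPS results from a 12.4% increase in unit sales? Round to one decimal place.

Contribution at this volume is 33,720 × €19.52 = €658,214.40.
EBIT = €658,214.40 − €492,200 = €166,014.40.
After interest of €34,138.00, pre-tax earnings = €131,876.40.
Degree of combined leverage = contribution ÷ (EBIT − I) = €658,214.40 ÷ €131,876.40 = 4.9911.
%ΔEPS = DCL × %ΔSales = 4.9911 × +12.4% = +61.9%.

+61.9%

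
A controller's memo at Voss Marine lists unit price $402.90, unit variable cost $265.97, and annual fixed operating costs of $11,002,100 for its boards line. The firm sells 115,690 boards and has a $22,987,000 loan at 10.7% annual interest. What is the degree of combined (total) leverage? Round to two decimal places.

6.66

At 115,690 units, contribution = 115,690 × $136.93 = $15,841,431.70.
Operating income = contribution − fixed costs = $15,841,431.70 − $11,002,100 = $4,839,331.70. Interest = $2,459,609.00, so EBIT − I = $2,379,722.70.
DCL = contribution ÷ (EBIT − I) = $15,841,431.70 ÷ $2,379,722.70 = 6.6568.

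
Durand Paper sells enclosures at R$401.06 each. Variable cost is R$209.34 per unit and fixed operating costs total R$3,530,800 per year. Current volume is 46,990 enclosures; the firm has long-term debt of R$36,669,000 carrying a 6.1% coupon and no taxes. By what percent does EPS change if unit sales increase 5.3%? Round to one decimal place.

Total contribution margin = 46,990 × R$191.72 = R$9,008,922.80.
Subtracting fixed costs: EBIT = R$9,008,922.80 − R$3,530,800 = R$5,478,122.80.
Interest = R$2,236,809.00, so EBIT − I = R$3,241,313.80.
DCL = total CM / (EBIT − I) = R$9,008,922.80 / R$3,241,313.80 = 2.7794.
%ΔEPS = DCL × %ΔSales = 2.7794 × +5.3% = +14.7%.

+14.7%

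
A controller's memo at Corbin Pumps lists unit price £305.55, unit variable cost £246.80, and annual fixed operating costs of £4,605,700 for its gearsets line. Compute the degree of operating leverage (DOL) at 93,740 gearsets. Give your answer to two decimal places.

6.11

At 93,740 units, contribution = 93,740 × £58.75 = £5,507,225.00.
Subtracting fixed costs: EBIT = £5,507,225.00 − £4,605,700 = £901,525.00.
Degree of operating leverage = £5,507,225.00 / £901,525.00 = 6.1088.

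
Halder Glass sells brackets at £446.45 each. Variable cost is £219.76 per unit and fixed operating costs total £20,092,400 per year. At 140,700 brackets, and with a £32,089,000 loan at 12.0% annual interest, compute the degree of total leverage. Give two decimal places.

Total contribution margin = 140,700 × £226.69 = £31,895,283.00.
Operating income = contribution − fixed costs = £31,895,283.00 − £20,092,400 = £11,802,883.00. Interest = £3,850,680.00.
DOL = £31,895,283.00 ÷ £11,802,883.00 = 2.7023; DFL = £11,802,883.00 ÷ £7,952,203.00 = 1.4842.
Combined leverage = 2.7023 × 1.4842 = 4.0108.

4.01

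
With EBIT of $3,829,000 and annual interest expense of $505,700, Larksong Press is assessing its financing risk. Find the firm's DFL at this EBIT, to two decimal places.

1.15

Annual interest charges come to $505,700.00.
DFL = EBIT ÷ (EBIT − I) = $3,829,000 ÷ ($3,829,000 − $505,700.00) = $3,829,000 ÷ $3,323,300.00 = 1.1522.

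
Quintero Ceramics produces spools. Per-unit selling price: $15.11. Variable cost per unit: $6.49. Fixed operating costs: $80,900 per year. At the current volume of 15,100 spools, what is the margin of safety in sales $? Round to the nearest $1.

$86,351

Unit CM = price − variable cost = $15.11 − $6.49 = $8.62. Break-even units = $80,900 ÷ $8.62 = 9,385.15; break-even revenue = 9,385.15 × $15.11 = $141,809.63.
Actual sales revenue = 15,100 × $15.11 = $228,161.00.
Margin of safety = $228,161.00 − $141,809.63 = $86,351.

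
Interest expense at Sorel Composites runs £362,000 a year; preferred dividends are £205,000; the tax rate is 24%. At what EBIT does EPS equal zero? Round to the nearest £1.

£631,737

Preferred dividends are paid after tax, so their pre-tax equivalent is £205,000 ÷ (1 − 0.24) = £269,736.84.
EPS = 0 when EBIT covers interest plus the pre-tax preferred burden: £362,000 + £269,736.84 = £631,736.84.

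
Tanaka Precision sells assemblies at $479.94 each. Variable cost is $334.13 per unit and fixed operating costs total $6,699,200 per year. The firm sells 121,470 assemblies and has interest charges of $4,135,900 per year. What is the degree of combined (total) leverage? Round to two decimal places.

2.58

Total contribution margin = 121,470 × $145.81 = $17,711,540.70.
Operating income = contribution − fixed costs = $17,711,540.70 − $6,699,200 = $11,012,340.70. Interest = $4,135,900.00.
DOL = $17,711,540.70 ÷ $11,012,340.70 = 1.6083; DFL = $11,012,340.70 ÷ $6,876,440.70 = 1.6015.
Combined leverage = 1.6083 × 1.6015 = 2.5757.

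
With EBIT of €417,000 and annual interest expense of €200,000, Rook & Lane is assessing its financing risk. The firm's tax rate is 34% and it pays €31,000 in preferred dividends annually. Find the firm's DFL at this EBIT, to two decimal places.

Interest = €200,000.00.
Preferred dividends grossed up pre-tax: €31,000 / (1 − 0.34) = €46,969.70.
DFL = EBIT ÷ [EBIT − I − D_p/(1−t)] = €417,000 ÷ [€417,000 − €200,000.00 − €46,969.70] = €417,000 ÷ €170,030.30 = 2.4525.

2.45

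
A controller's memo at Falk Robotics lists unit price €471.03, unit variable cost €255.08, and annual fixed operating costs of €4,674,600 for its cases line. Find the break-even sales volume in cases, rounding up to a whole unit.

21,647 cases

Each unit contributes €471.03 − €255.08 = €215.95.
Break-even volume = fixed costs ÷ CM per unit = €4,674,600 ÷ €215.95 = 21,646.68, so 21,647 cases.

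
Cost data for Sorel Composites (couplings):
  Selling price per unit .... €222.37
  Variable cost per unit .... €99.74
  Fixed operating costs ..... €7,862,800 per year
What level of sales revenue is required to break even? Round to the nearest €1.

CM per unit = €222.37 − €99.74 = €122.63; CM ratio = €122.63 / €222.37 = 0.5515.
Break-even revenue = fixed costs × price ÷ CM = €7,862,800 × €222.37 ÷ €122.63 = €14,257,937.

€14,257,937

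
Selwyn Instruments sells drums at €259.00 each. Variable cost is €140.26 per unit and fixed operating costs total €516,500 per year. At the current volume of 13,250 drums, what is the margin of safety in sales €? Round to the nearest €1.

Unit CM = price − variable cost = €259.00 − €140.26 = €118.74. Break-even units = €516,500 ÷ €118.74 = 4,349.84; break-even revenue = 4,349.84 × €259.00 = €1,126,608.56.
Actual sales revenue = 13,250 × €259.00 = €3,431,750.00.
Margin of safety = €3,431,750.00 − €1,126,608.56 = €2,305,141.

€2,305,141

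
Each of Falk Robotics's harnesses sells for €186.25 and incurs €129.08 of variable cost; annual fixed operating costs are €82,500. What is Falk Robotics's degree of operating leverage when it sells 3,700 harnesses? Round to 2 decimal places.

1.64

At 3,700 units, contribution = 3,700 × €57.17 = €211,529.00.
EBIT = €211,529.00 − €82,500 = €129,029.00.
So DOL = total CM / EBIT = €211,529.00 / €129,029.00 = 1.6394.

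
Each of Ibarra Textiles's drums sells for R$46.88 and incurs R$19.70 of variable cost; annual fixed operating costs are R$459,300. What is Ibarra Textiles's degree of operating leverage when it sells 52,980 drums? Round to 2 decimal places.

1.47

At 52,980 units, contribution = 52,980 × R$27.18 = R$1,439,996.40.
EBIT = R$1,439,996.40 − R$459,300 = R$980,696.40.
DOL = contribution ÷ EBIT = R$1,439,996.40 ÷ R$980,696.40 = 1.4683.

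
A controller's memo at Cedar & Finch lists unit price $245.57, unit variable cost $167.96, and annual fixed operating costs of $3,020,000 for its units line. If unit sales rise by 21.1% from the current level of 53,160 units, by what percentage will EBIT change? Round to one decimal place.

+78.7%

Contribution at this volume is 53,160 × $77.61 = $4,125,747.60.
Operating income = contribution − fixed costs = $4,125,747.60 − $3,020,000 = $1,105,747.60.
DOL = contribution ÷ EBIT = $4,125,747.60 ÷ $1,105,747.60 = 3.7312.
Operating income changes by 3.7312 × +21.1% = +78.7%.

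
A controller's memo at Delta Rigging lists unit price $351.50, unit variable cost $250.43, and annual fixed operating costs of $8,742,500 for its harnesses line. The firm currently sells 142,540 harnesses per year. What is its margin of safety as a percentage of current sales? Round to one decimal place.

Contribution margin per unit = $351.50 − $250.43 = $101.07. Break-even units = $8,742,500 ÷ $101.07 = 86,499.46; break-even revenue = 86,499.46 × $351.50 = $30,404,558.72.
Actual sales revenue = 142,540 × $351.50 = $50,102,810.00.
Margin of safety = ($50,102,810.00 − $30,404,558.72) ÷ $50,102,810.00 = 39.3%.

39.3%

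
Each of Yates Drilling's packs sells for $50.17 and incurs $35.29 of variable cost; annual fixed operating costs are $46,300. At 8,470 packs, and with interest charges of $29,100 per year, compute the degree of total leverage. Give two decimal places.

2.49

Total contribution margin = 8,470 × $14.88 = $126,033.60.
Subtracting fixed costs: EBIT = $126,033.60 − $46,300 = $79,733.60. Interest = $29,100.00.
DOL = $126,033.60 ÷ $79,733.60 = 1.5807; DFL = $79,733.60 ÷ $50,633.60 = 1.5747.
DCL = DOL × DFL = 1.5807 × 1.5747 = 2.4891.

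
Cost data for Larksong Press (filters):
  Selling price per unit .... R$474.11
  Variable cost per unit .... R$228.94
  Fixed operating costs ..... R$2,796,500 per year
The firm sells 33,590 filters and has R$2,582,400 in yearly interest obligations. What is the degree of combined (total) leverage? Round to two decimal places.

At 33,590 units, contribution = 33,590 × R$245.17 = R$8,235,260.30.
Operating income = contribution − fixed costs = R$8,235,260.30 − R$2,796,500 = R$5,438,760.30. Interest = R$2,582,400.00, so EBIT − I = R$2,856,360.30.
Degree of total leverage = total CM / (EBIT − interest) = R$8,235,260.30 / R$2,856,360.30 = 2.8831.

2.88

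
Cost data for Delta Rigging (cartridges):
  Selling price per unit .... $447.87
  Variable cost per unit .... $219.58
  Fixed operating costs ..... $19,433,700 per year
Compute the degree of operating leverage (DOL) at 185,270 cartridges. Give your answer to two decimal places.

Contribution at this volume is 185,270 × $228.29 = $42,295,288.30.
EBIT = $42,295,288.30 − $19,433,700 = $22,861,588.30.
Degree of operating leverage = $42,295,288.30 / $22,861,588.30 = 1.8501.

1.85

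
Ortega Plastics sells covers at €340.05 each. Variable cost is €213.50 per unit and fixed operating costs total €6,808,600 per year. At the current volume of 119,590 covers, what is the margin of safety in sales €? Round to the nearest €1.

Unit CM = price − variable cost = €340.05 − €213.50 = €126.55. Break-even units = €6,808,600 ÷ €126.55 = 53,801.66; break-even revenue = 53,801.66 × €340.05 = €18,295,254.29.
Actual sales revenue = 119,590 × €340.05 = €40,666,579.50.
Margin of safety = €40,666,579.50 − €18,295,254.29 = €22,371,325.

€22,371,325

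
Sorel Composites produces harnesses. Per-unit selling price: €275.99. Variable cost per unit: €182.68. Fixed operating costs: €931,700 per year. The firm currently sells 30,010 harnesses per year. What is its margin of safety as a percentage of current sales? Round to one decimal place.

Contribution margin per unit = €275.99 − €182.68 = €93.31. Break-even units = €931,700 ÷ €93.31 = 9,985.00; break-even revenue = 9,985.00 × €275.99 = €2,755,759.11.
Actual sales revenue = 30,010 × €275.99 = €8,282,459.90.
Margin of safety = (€8,282,459.90 − €2,755,759.11) ÷ €8,282,459.90 = 66.7%.

66.7%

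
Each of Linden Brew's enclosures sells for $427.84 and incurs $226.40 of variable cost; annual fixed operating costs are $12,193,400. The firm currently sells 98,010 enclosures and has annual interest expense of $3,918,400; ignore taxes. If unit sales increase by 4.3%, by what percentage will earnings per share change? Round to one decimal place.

Total contribution margin = 98,010 × $201.44 = $19,743,134.40.
EBIT = $19,743,134.40 − $12,193,400 = $7,549,734.40.
After interest of $3,918,400.00, pre-tax earnings = $3,631,334.40.
DCL = total CM / (EBIT − I) = $19,743,134.40 / $3,631,334.40 = 5.4369.
EPS therefore changes by 5.4369 × (+4.3%) = +23.4%.

+23.4%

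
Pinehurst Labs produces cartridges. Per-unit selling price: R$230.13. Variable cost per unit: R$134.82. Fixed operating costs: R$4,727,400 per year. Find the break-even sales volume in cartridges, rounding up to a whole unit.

49,601 cartridges

Contribution margin per unit = R$230.13 − R$134.82 = R$95.31.
Units to break even: R$4,727,400 ÷ R$95.31 = 49,600.25, rounded up to 49,601.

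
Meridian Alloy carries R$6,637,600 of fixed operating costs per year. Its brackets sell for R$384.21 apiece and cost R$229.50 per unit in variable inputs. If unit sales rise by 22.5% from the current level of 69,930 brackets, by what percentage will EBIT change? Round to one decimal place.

+58.2%

Contribution at this volume is 69,930 × R$154.71 = R$10,818,870.30.
Subtracting fixed costs: EBIT = R$10,818,870.30 − R$6,637,600 = R$4,181,270.30.
Degree of operating leverage = R$10,818,870.30 / R$4,181,270.30 = 2.5875.
Operating income changes by 2.5875 × +22.5% = +58.2%.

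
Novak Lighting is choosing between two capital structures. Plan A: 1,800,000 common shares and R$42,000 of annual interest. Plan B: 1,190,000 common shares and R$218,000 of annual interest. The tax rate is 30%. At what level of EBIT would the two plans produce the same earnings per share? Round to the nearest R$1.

R$561,344

At indifference, (EBIT − 42,000)(1 − t)/1,800,000 = (EBIT − 218,000)(1 − t)/1,190,000.
The (1 − t) factor cancels: (EBIT − 42,000) × 1,190,000 = (EBIT − 218,000) × 1,800,000.
EBIT × (1,800,000 − 1,190,000) = 218,000 × 1,800,000 − 42,000 × 1,190,000 = 342,420,000,000, so EBIT = 342,420,000,000 ÷ 610,000 = 561,344.26.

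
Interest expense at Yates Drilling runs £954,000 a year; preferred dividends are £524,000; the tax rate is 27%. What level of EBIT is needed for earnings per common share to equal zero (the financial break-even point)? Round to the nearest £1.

Grossing the preferred dividend up to pre-tax terms: £524,000 / (1 − 0.27) = £717,808.22.
Financial break-even EBIT = interest + D_p ÷ (1 − t) = £954,000 + £717,808.22 = £1,671,808.22.

£1,671,808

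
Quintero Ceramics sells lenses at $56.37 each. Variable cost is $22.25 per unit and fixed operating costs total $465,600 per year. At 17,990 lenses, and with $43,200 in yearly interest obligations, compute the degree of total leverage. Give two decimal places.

Contribution at this volume is 17,990 × $34.12 = $613,818.80.
EBIT = $613,818.80 − $465,600 = $148,218.80. Interest = $43,200.00, so EBIT − I = $105,018.80.
DCL = contribution ÷ (EBIT − I) = $613,818.80 ÷ $105,018.80 = 5.8448.

5.84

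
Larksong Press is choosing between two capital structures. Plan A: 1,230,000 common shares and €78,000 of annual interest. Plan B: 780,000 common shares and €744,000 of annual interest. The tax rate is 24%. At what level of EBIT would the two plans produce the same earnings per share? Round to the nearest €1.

At indifference, (EBIT − 78,000)(1 − t)/1,230,000 = (EBIT − 744,000)(1 − t)/780,000.
The (1 − t) factor cancels: (EBIT − 78,000) × 780,000 = (EBIT − 744,000) × 1,230,000.
Solving, EBIT = (744,000·1,230,000 − 78,000·780,000) / (1,230,000 − 780,000) = 854,280,000,000 / 450,000 = 1,898,400.00.

€1,898,400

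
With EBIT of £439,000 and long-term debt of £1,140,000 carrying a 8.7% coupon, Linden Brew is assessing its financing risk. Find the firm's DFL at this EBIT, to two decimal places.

Interest = £99,180.00.
Degree of financial leverage = EBIT / (EBIT − interest) = £439,000 / £339,820.00 = 1.2919.

1.29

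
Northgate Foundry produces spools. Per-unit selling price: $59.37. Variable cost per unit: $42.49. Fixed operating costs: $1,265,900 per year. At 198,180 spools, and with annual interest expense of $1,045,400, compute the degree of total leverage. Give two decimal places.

3.24

Contribution at this volume is 198,180 × $16.88 = $3,345,278.40.
Subtracting fixed costs: EBIT = $3,345,278.40 − $1,265,900 = $2,079,378.40. Interest = $1,045,400.00.
DOL = $3,345,278.40 ÷ $2,079,378.40 = 1.6088; DFL = $2,079,378.40 ÷ $1,033,978.40 = 2.0110.
Combined leverage = 1.6088 × 2.0110 = 3.2353.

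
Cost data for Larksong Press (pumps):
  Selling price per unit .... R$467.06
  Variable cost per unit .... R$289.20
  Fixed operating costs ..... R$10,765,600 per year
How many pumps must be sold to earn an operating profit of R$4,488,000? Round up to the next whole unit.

85,762 pumps

Contribution margin per unit = R$467.06 − R$289.20 = R$177.86.
Required volume = (fixed costs + target profit) ÷ CM = (R$10,765,600 + R$4,488,000) ÷ R$177.86 = 85,761.84, so 85,762 pumps.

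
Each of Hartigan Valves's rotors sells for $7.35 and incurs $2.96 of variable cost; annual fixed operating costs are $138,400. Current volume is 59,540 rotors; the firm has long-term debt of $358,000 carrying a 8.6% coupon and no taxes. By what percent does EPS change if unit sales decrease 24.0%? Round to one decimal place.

Contribution at this volume is 59,540 × $4.39 = $261,380.60.
Operating income = contribution − fixed costs = $261,380.60 − $138,400 = $122,980.60.
Interest = $30,788.00, so EBIT − I = $92,192.60.
Degree of combined leverage = contribution ÷ (EBIT − I) = $261,380.60 ÷ $92,192.60 = 2.8352.
%ΔEPS = DCL × %ΔSales = 2.8352 × -24.0% = -68.0%.

-68.0%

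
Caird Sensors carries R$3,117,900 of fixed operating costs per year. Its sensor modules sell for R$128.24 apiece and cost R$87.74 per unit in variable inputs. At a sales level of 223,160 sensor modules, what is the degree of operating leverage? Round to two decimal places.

Total contribution margin = 223,160 × R$40.50 = R$9,037,980.00.
Operating income = contribution − fixed costs = R$9,037,980.00 − R$3,117,900 = R$5,920,080.00.
Degree of operating leverage = R$9,037,980.00 / R$5,920,080.00 = 1.5267.

1.53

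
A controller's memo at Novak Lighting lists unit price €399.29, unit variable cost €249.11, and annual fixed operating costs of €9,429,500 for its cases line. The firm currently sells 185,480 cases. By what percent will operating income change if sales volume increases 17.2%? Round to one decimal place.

+26.0%

Total contribution margin = 185,480 × €150.18 = €27,855,386.40.
Operating income = contribution − fixed costs = €27,855,386.40 − €9,429,500 = €18,425,886.40.
DOL = contribution ÷ EBIT = €27,855,386.40 ÷ €18,425,886.40 = 1.5118.
Operating income changes by 1.5118 × +17.2% = +26.0%.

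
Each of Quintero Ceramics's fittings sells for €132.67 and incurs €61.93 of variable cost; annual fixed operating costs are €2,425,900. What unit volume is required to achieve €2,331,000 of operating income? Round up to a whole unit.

Each unit contributes €132.67 − €61.93 = €70.74.
Required volume = (fixed costs + target profit) ÷ CM = (€2,425,900 + €2,331,000) ÷ €70.74 = 67,244.84, so 67,245 fittings.

67,245 fittings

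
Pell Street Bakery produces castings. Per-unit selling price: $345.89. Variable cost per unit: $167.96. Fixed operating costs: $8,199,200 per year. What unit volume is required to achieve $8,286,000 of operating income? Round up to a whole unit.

Contribution margin per unit = $345.89 − $167.96 = $177.93.
Required volume = (fixed costs + target profit) ÷ CM = ($8,199,200 + $8,286,000) ÷ $177.93 = 92,649.92, so 92,650 castings.

92,650 castings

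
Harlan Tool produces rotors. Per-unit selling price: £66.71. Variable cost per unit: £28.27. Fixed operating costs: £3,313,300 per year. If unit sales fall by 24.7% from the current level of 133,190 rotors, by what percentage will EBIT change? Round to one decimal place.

-70.0%

At 133,190 units, contribution = 133,190 × £38.44 = £5,119,823.60.
Subtracting fixed costs: EBIT = £5,119,823.60 − £3,313,300 = £1,806,523.60.
Degree of operating leverage = £5,119,823.60 / £1,806,523.60 = 2.8341.
Operating income changes by 2.8341 × -24.7% = -70.0%.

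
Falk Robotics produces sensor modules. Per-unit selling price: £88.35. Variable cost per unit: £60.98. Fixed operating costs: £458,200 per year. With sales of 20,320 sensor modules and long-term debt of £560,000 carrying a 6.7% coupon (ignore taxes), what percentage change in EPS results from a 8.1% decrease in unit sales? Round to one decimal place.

-74.5%

Total contribution margin = 20,320 × £27.37 = £556,158.40.
Operating income = contribution − fixed costs = £556,158.40 − £458,200 = £97,958.40.
After interest of £37,520.00, pre-tax earnings = £60,438.40.
Degree of combined leverage = contribution ÷ (EBIT − I) = £556,158.40 ÷ £60,438.40 = 9.2021.
EPS therefore changes by 9.2021 × (-8.1%) = -74.5%.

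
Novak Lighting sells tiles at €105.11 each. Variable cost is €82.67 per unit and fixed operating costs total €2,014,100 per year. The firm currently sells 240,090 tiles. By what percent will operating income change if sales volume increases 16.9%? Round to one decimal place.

At 240,090 units, contribution = 240,090 × €22.44 = €5,387,619.60.
Operating income = contribution − fixed costs = €5,387,619.60 − €2,014,100 = €3,373,519.60.
So DOL = total CM / EBIT = €5,387,619.60 / €3,373,519.60 = 1.5970.
%ΔEBIT = DOL × %ΔSales = 1.5970 × +16.9% = +27.0%.

+27.0%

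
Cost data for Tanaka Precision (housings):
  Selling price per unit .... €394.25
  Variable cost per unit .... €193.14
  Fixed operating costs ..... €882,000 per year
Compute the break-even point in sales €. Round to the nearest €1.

CM per unit = €394.25 − €193.14 = €201.11; CM ratio = €201.11 / €394.25 = 0.5101.
Break-even revenue = fixed costs × price ÷ CM = €882,000 × €394.25 ÷ €201.11 = €1,729,046.

€1,729,046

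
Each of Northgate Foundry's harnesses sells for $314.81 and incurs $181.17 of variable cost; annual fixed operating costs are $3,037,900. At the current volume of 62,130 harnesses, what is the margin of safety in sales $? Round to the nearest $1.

$12,402,895

Each unit contributes $314.81 − $181.17 = $133.64. Break-even units = $3,037,900 ÷ $133.64 = 22,731.97; break-even revenue = 22,731.97 × $314.81 = $7,156,250.37.
Current sales = 62,130 × $314.81 = $19,559,145.30.
Margin of safety = $19,559,145.30 − $7,156,250.37 = $12,402,895.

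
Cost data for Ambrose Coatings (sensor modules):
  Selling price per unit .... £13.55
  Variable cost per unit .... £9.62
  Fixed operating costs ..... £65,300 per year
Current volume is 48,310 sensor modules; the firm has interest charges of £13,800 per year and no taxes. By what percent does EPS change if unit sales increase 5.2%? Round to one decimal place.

Contribution at this volume is 48,310 × £3.93 = £189,858.30.
Operating income = contribution − fixed costs = £189,858.30 − £65,300 = £124,558.30.
Interest = £13,800.00, so EBIT − I = £110,758.30.
DCL = total CM / (EBIT − I) = £189,858.30 / £110,758.30 = 1.7142.
%ΔEPS = DCL × %ΔSales = 1.7142 × +5.2% = +8.9%.

+8.9%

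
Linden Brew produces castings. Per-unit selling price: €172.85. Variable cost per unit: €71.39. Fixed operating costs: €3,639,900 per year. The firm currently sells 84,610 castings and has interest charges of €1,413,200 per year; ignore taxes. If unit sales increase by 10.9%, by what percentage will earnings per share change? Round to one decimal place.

At 84,610 units, contribution = 84,610 × €101.46 = €8,584,530.60.
EBIT = €8,584,530.60 − €3,639,900 = €4,944,630.60.
After interest of €1,413,200.00, pre-tax earnings = €3,531,430.60.
DCL = total CM / (EBIT − I) = €8,584,530.60 / €3,531,430.60 = 2.4309.
EPS therefore changes by 2.4309 × (+10.9%) = +26.5%.

+26.5%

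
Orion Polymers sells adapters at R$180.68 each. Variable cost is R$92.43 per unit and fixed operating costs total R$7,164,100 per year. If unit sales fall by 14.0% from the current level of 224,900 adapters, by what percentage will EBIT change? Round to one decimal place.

Total contribution margin = 224,900 × R$88.25 = R$19,847,425.00.
EBIT = R$19,847,425.00 − R$7,164,100 = R$12,683,325.00.
DOL = contribution ÷ EBIT = R$19,847,425.00 ÷ R$12,683,325.00 = 1.5648.
Operating income changes by 1.5648 × -14.0% = -21.9%.

-21.9%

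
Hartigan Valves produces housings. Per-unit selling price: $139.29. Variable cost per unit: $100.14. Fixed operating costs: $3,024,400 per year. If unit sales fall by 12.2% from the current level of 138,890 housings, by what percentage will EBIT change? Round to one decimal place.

At 138,890 units, contribution = 138,890 × $39.15 = $5,437,543.50.
Operating income = contribution − fixed costs = $5,437,543.50 − $3,024,400 = $2,413,143.50.
So DOL = total CM / EBIT = $5,437,543.50 / $2,413,143.50 = 2.2533.
So EBIT moves 2.2533 × (-12.2%) = -27.5%.

-27.5%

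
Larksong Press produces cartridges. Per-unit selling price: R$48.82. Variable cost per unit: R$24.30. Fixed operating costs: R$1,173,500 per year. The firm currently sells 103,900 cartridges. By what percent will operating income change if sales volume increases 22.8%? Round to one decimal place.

+42.3%

At 103,900 units, contribution = 103,900 × R$24.52 = R$2,547,628.00.
Operating income = contribution − fixed costs = R$2,547,628.00 − R$1,173,500 = R$1,374,128.00.
So DOL = total CM / EBIT = R$2,547,628.00 / R$1,374,128.00 = 1.8540.
Operating income changes by 1.8540 × +22.8% = +42.3%.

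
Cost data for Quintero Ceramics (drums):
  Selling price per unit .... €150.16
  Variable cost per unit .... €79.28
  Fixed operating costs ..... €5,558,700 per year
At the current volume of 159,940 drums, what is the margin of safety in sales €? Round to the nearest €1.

Contribution margin per unit = €150.16 − €79.28 = €70.88. Break-even units = €5,558,700 ÷ €70.88 = 78,424.10; break-even revenue = 78,424.10 × €150.16 = €11,776,162.42.
Current sales = 159,940 × €150.16 = €24,016,590.40.
Margin of safety = €24,016,590.40 − €11,776,162.42 = €12,240,428.

€12,240,428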